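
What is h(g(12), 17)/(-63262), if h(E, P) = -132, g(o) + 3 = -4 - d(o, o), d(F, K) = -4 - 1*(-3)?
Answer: 66/31631 ≈ 0.0020866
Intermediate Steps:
d(F, K) = -1 (d(F, K) = -4 + 3 = -1)
g(o) = -6 (g(o) = -3 + (-4 - 1*(-1)) = -3 + (-4 + 1) = -3 - 3 = -6)
h(g(12), 17)/(-63262) = -132/(-63262) = -132*(-1/63262) = 66/31631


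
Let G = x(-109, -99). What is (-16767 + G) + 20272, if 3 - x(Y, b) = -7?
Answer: 3515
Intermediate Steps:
x(Y, b) = 10 (x(Y, b) = 3 - 1*(-7) = 3 + 7 = 10)
G = 10
(-16767 + G) + 20272 = (-16767 + 10) + 20272 = -16757 + 20272 = 3515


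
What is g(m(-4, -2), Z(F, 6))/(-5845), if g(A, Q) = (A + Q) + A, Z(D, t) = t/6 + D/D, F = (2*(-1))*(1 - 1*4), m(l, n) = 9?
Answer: -4/1169 ≈ -0.0034217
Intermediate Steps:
F = 6 (F = -2*(1 - 4) = -2*(-3) = 6)
Z(D, t) = 1 + t/6 (Z(D, t) = t*(⅙) + 1 = t/6 + 1 = 1 + t/6)
g(A, Q) = Q + 2*A
g(m(-4, -2), Z(F, 6))/(-5845) = ((1 + (⅙)*6) + 2*9)/(-5845) = ((1 + 1) + 18)*(-1/5845) = (2 + 18)*(-1/5845) = 20*(-1/5845) = -4/1169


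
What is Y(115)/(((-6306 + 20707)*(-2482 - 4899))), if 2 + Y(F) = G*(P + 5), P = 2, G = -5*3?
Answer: 107/106293781 ≈ 1.0066e-6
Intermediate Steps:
G = -15
Y(F) = -107 (Y(F) = -2 - 15*(2 + 5) = -2 - 15*7 = -2 - 105 = -107)
Y(115)/(((-6306 + 20707)*(-2482 - 4899))) = -107*1/((-6306 + 20707)*(-2482 - 4899)) = -107/(14401*(-7381)) = -107/(-106293781) = -107*(-1/106293781) = 107/106293781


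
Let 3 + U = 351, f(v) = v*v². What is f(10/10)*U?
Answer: 348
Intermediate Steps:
f(v) = v³
U = 348 (U = -3 + 351 = 348)
f(10/10)*U = (10/10)³*348 = (10*(⅒))³*348 = 1³*348 = 1*348 = 348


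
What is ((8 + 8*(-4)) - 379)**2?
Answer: 162409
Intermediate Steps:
((8 + 8*(-4)) - 379)**2 = ((8 - 32) - 379)**2 = (-24 - 379)**2 = (-403)**2 = 162409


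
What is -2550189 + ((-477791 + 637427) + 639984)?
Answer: -1750569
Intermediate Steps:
-2550189 + ((-477791 + 637427) + 639984) = -2550189 + (159636 + 639984) = -2550189 + 799620 = -1750569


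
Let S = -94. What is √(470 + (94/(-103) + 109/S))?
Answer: √43864078314/9682 ≈ 21.632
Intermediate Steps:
√(470 + (94/(-103) + 109/S)) = √(470 + (94/(-103) + 109/(-94))) = √(470 + (94*(-1/103) + 109*(-1/94))) = √(470 + (-94/103 - 109/94)) = √(470 - 20063/9682) = √(4530477/9682) = √43864078314/9682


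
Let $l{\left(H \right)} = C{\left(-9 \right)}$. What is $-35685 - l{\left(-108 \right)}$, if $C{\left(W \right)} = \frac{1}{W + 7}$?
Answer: $- \frac{71369}{2} \approx -35685.0$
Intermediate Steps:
$C{\left(W \right)} = \frac{1}{7 + W}$
$l{\left(H \right)} = - \frac{1}{2}$ ($l{\left(H \right)} = \frac{1}{7 - 9} = \frac{1}{-2} = - \frac{1}{2}$)
$-35685 - l{\left(-108 \right)} = -35685 - - \frac{1}{2} = -35685 + \frac{1}{2} = - \frac{71369}{2}$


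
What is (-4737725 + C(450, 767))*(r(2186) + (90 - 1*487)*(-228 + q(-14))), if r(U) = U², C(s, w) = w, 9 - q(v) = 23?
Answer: -23091107053860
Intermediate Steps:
q(v) = -14 (q(v) = 9 - 1*23 = 9 - 23 = -14)
(-4737725 + C(450, 767))*(r(2186) + (90 - 1*487)*(-228 + q(-14))) = (-4737725 + 767)*(2186² + (90 - 1*487)*(-228 - 14)) = -4736958*(4778596 + (90 - 487)*(-242)) = -4736958*(4778596 - 397*(-242)) = -4736958*(4778596 + 96074) = -4736958*4874670 = -23091107053860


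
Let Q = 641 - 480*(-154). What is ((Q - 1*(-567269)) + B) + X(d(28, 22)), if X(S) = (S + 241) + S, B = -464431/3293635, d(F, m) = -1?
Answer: 2114740466384/3293635 ≈ 6.4207e+5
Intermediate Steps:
B = -464431/3293635 (B = -464431*1/3293635 = -464431/3293635 ≈ -0.14101)
Q = 74561 (Q = 641 + 73920 = 74561)
X(S) = 241 + 2*S (X(S) = (241 + S) + S = 241 + 2*S)
((Q - 1*(-567269)) + B) + X(d(28, 22)) = ((74561 - 1*(-567269)) - 464431/3293635) + (241 + 2*(-1)) = ((74561 + 567269) - 464431/3293635) + (241 - 2) = (641830 - 464431/3293635) + 239 = 2113953287619/3293635 + 239 = 2114740466384/3293635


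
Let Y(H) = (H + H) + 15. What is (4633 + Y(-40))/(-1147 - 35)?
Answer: -2284/591 ≈ -3.8646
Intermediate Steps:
Y(H) = 15 + 2*H (Y(H) = 2*H + 15 = 15 + 2*H)
(4633 + Y(-40))/(-1147 - 35) = (4633 + (15 + 2*(-40)))/(-1147 - 35) = (4633 + (15 - 80))/(-1182) = (4633 - 65)*(-1/1182) = 4568*(-1/1182) = -2284/591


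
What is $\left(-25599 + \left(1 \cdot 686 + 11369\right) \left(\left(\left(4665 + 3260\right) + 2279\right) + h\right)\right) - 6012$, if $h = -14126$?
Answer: $-47311321$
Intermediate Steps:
$\left(-25599 + \left(1 \cdot 686 + 11369\right) \left(\left(\left(4665 + 3260\right) + 2279\right) + h\right)\right) - 6012 = \left(-25599 + \left(1 \cdot 686 + 11369\right) \left(\left(\left(4665 + 3260\right) + 2279\right) - 14126\right)\right) - 6012 = \left(-25599 + \left(686 + 11369\right) \left(\left(7925 + 2279\right) - 14126\right)\right) - 6012 = \left(-25599 + 12055 \left(10204 - 14126\right)\right) - 6012 = \left(-25599 + 12055 \left(-3922\right)\right) - 6012 = \left(-25599 - 47279710\right) - 6012 = -47305309 - 6012 = -47311321$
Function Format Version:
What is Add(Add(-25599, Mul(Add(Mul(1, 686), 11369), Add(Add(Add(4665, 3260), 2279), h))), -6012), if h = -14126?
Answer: -47311321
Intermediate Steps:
Add(Add(-25599, Mul(Add(Mul(1, 686), 11369), Add(Add(Add(4665, 3260), 2279), h))), -6012) = Add(Add(-25599, Mul(Add(Mul(1, 686), 11369), Add(Add(Add(4665, 3260), 2279), -14126))), -6012) = Add(Add(-25599, Mul(Add(686, 11369), Add(Add(7925, 2279), -14126))), -6012) = Add(Add(-25599, Mul(12055, Add(10204, -14126))), -6012) = Add(Add(-25599, Mul(12055, -3922)), -6012) = Add(Add(-25599, -47279710), -6012) = Add(-47305309, -6012) = -47311321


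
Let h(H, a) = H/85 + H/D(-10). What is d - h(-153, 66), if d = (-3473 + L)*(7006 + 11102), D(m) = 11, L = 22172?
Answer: 18623082924/55 ≈ 3.3860e+8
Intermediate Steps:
d = 338601492 (d = (-3473 + 22172)*(7006 + 11102) = 18699*18108 = 338601492)
h(H, a) = 96*H/935 (h(H, a) = H/85 + H/11 = 96*H/935)
d - h(-153, 66) = 338601492 - 96*(-153)/935 = 338601492 - 1*(-864/55) = 338601492 + 864/55 = 18623082924/55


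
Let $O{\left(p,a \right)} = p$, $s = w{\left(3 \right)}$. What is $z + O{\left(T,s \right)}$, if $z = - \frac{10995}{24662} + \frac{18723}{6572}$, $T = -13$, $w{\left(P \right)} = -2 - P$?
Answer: $- \frac{858767573}{81039332} \approx -10.597$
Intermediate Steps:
$s = -5$ ($s = -2 - 3 = -5$)
$z = \frac{194743743}{81039332}$ ($z = \left(-10995\right) \frac{1}{24662} + 18723 \cdot \frac{1}{6572} = - \frac{10995}{24662} + \frac{18723}{6572} = \frac{194743743}{81039332} \approx 2.4031$)
$z + O{\left(T,s \right)} = \frac{194743743}{81039332} - 13 = - \frac{858767573}{81039332}$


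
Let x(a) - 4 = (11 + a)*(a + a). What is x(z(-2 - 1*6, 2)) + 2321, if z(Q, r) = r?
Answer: 2377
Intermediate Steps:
x(a) = 4 + 2*a*(11 + a) (x(a) = 4 + (11 + a)*(a + a) = 4 + (11 + a)*(2*a) = 4 + 2*a*(11 + a))
x(z(-2 - 1*6, 2)) + 2321 = (4 + 2*2² + 22*2) + 2321 = (4 + 2*4 + 44) + 2321 = (4 + 8 + 44) + 2321 = 56 + 2321 = 2377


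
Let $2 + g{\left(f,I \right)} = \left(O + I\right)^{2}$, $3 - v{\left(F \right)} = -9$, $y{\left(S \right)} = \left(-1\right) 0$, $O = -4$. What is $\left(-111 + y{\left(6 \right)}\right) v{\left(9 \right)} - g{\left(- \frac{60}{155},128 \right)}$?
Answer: $-16706$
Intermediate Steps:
$y{\left(S \right)} = 0$
$v{\left(F \right)} = 12$ ($v{\left(F \right)} = 3 - -9 = 3 + 9 = 12$)
$g{\left(f,I \right)} = -2 + \left(-4 + I\right)^{2}$
$\left(-111 + y{\left(6 \right)}\right) v{\left(9 \right)} - g{\left(- \frac{60}{155},128 \right)} = \left(-111 + 0\right) 12 - \left(-2 + \left(-4 + 128\right)^{2}\right) = \left(-111\right) 12 - \left(-2 + 124^{2}\right) = -1332 - \left(-2 + 15376\right) = -1332 - 15374 = -16706$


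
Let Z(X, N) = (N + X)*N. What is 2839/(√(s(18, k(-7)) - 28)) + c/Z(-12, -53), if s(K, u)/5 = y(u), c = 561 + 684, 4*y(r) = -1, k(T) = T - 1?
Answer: 249/689 - 5678*I*√13/39 ≈ 0.36139 - 524.93*I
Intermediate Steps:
k(T) = -1 + T
y(r) = -¼ (y(r) = (¼)*(-1) = -¼)
c = 1245
s(K, u) = -5/4 (s(K, u) = 5*(-¼) = -5/4)
Z(X, N) = N*(N + X)
2839/(√(s(18, k(-7)) - 28)) + c/Z(-12, -53) = 2839/(√(-5/4 - 28)) + 1245/((-53*(-53 - 12))) = 2839/(√(-117/4)) + 1245/((-53*(-65))) = 2839/((3*I*√13/2)) + 1245/3445 = 2839*(-2*I*√13/39) + 1245*(1/3445) = -5678*I*√13/39 + 249/689 = 249/689 - 5678*I*√13/39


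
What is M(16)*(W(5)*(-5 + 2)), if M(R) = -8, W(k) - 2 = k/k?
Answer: 72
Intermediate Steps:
W(k) = 3 (W(k) = 2 + k/k = 2 + 1 = 3)
M(16)*(W(5)*(-5 + 2)) = -24*(-5 + 2) = -24*(-3) = -8*(-9) = 72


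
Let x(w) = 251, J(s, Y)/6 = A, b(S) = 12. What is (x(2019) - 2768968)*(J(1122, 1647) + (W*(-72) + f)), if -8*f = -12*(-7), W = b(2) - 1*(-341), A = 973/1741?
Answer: 245096234171649/3482 ≈ 7.0389e+10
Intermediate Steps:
A = 973/1741 (A = 973*(1/1741) = 973/1741 ≈ 0.55887)
J(s, Y) = 5838/1741 (J(s, Y) = 6*(973/1741) = 5838/1741)
W = 353 (W = 12 - 1*(-341) = 12 + 341 = 353)
f = -21/2 (f = -(-3)*(-7)/2 = -⅛*84 = -21/2 ≈ -10.500)
(x(2019) - 2768968)*(J(1122, 1647) + (W*(-72) + f)) = (251 - 2768968)*(5838/1741 + (353*(-72) - 21/2)) = -2768717*(5838/1741 + (-25416 - 21/2)) = -2768717*(5838/1741 - 50853/2) = -2768717*(-88523397/3482) = 245096234171649/3482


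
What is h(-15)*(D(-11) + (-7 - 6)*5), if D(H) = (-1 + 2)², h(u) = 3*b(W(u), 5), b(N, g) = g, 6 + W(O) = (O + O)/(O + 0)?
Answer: -960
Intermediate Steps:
W(O) = -4 (W(O) = -6 + (O + O)/(O + 0) = -6 + (2*O)/O = -6 + 2 = -4)
h(u) = 15 (h(u) = 3*5 = 15)
D(H) = 1 (D(H) = 1² = 1)
h(-15)*(D(-11) + (-7 - 6)*5) = 15*(1 + (-7 - 6)*5) = 15*(1 - 13*5) = 15*(1 - 65) = 15*(-64) = -960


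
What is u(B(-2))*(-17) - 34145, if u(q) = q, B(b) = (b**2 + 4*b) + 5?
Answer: -34162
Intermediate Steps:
B(b) = 5 + b**2 + 4*b
u(B(-2))*(-17) - 34145 = (5 + (-2)**2 + 4*(-2))*(-17) - 34145 = (5 + 4 - 8)*(-17) - 34145 = 1*(-17) - 34145 = -17 - 34145 = -34162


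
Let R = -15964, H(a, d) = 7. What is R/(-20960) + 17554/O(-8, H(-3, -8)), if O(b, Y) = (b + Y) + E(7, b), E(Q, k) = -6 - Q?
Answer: -45963543/36680 ≈ -1253.1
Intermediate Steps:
O(b, Y) = -13 + Y + b (O(b, Y) = (b + Y) + (-6 - 1*7) = (Y + b) + (-6 - 7) = (Y + b) - 13 = -13 + Y + b)
R/(-20960) + 17554/O(-8, H(-3, -8)) = -15964/(-20960) + 17554/(-13 + 7 - 8) = -15964*(-1/20960) + 17554/(-14) = 3991/5240 + 17554*(-1/14) = 3991/5240 - 8777/7 = -45963543/36680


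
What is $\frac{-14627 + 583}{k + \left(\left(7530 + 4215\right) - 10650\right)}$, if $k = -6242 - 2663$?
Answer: $\frac{7022}{3905} \approx 1.7982$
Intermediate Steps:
$k = -8905$ ($k = -6242 - 2663 = -8905$)
$\frac{-14627 + 583}{k + \left(\left(7530 + 4215\right) - 10650\right)} = \frac{-14627 + 583}{-8905 + \left(\left(7530 + 4215\right) - 10650\right)} = - \frac{14044}{-8905 + \left(11745 - 10650\right)} = - \frac{14044}{-8905 + 1095} = - \frac{14044}{-7810} = \left(-14044\right) \left(- \frac{1}{7810}\right) = \frac{7022}{3905}$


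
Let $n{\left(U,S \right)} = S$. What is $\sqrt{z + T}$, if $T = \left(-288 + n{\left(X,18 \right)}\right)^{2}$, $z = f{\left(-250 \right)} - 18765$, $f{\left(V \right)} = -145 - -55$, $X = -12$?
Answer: $3 \sqrt{6005} \approx 232.48$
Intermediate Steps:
$f{\left(V \right)} = -90$ ($f{\left(V \right)} = -145 + 55 = -90$)
$z = -18855$ ($z = -90 - 18765 = -18855$)
$T = 72900$ ($T = \left(-288 + 18\right)^{2} = \left(-270\right)^{2} = 72900$)
$\sqrt{z + T} = \sqrt{-18855 + 72900} = \sqrt{54045} = 3 \sqrt{6005}$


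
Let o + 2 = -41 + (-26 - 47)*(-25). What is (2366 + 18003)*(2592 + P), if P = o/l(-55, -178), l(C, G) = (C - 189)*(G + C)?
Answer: 1500809979627/28426 ≈ 5.2797e+7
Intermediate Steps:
o = 1782 (o = -2 + (-41 + (-26 - 47)*(-25)) = -2 + (-41 - 73*(-25)) = -2 + (-41 + 1825) = -2 + 1784 = 1782)
l(C, G) = (-189 + C)*(C + G)
P = 891/28426 (P = 1782/((-55)² - 189*(-55) - 189*(-178) - 55*(-178)) = 1782/(3025 + 10395 + 33642 + 9790) = 1782/56852 = 1782*(1/56852) = 891/28426 ≈ 0.031345)
(2366 + 18003)*(2592 + P) = (2366 + 18003)*(2592 + 891/28426) = 20369*(73681083/28426) = 1500809979627/28426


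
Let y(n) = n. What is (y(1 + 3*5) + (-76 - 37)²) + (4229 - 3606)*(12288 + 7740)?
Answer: 12490229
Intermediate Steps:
(y(1 + 3*5) + (-76 - 37)²) + (4229 - 3606)*(12288 + 7740) = ((1 + 3*5) + (-76 - 37)²) + (4229 - 3606)*(12288 + 7740) = ((1 + 15) + (-113)²) + 623*20028 = (16 + 12769) + 12477444 = 12785 + 12477444 = 12490229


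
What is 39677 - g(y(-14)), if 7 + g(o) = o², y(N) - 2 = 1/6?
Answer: 1428455/36 ≈ 39679.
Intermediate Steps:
y(N) = 13/6 (y(N) = 2 + 1/6 = 2 + ⅙ = 13/6)
g(o) = -7 + o²
39677 - g(y(-14)) = 39677 - (-7 + (13/6)²) = 39677 - (-7 + 169/36) = 39677 - 1*(-83/36) = 39677 + 83/36 = 1428455/36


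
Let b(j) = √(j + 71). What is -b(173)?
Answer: -2*√61 ≈ -15.620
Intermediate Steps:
b(j) = √(71 + j)
-b(173) = -√(71 + 173) = -√244 = -2*√61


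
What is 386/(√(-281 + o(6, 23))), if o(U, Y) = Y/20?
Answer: -4*I*√27985/29 ≈ -23.074*I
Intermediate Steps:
o(U, Y) = Y/20 (o(U, Y) = Y*(1/20) = Y/20)
386/(√(-281 + o(6, 23))) = 386/(√(-281 + (1/20)*23)) = 386/(√(-281 + 23/20)) = 386/(√(-5597/20)) = 386/((I*√27985/10)) = 386*(-2*I*√27985/5597) = -4*I*√27985/29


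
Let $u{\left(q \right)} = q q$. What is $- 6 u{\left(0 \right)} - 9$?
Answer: $-9$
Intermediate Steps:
$u{\left(q \right)} = q^{2}$
$- 6 u{\left(0 \right)} - 9 = - 6 \cdot 0^{2} - 9 = \left(-6\right) 0 - 9 = 0 - 9 = -9$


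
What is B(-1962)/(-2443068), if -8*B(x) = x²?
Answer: 35643/180968 ≈ 0.19696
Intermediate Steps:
B(x) = -x²/8
B(-1962)/(-2443068) = -⅛*(-1962)²/(-2443068) = -⅛*3849444*(-1/2443068) = -962361/2*(-1/2443068) = 35643/180968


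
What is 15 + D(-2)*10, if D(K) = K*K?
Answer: 55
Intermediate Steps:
D(K) = K**2
15 + D(-2)*10 = 15 + (-2)**2*10 = 15 + 4*10 = 15 + 40 = 55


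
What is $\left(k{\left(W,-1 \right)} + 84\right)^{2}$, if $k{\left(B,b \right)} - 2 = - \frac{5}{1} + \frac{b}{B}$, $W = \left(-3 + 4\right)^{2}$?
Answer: $6400$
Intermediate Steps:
$W = 1$ ($W = 1^{2} = 1$)
$k{\left(B,b \right)} = -3 + \frac{b}{B}$ ($k{\left(B,b \right)} = 2 + \left(- \frac{5}{1} + \frac{b}{B}\right) = 2 + \left(\left(-5\right) 1 + \frac{b}{B}\right) = 2 - \left(5 - \frac{b}{B}\right) = -3 + \frac{b}{B}$)
$\left(k{\left(W,-1 \right)} + 84\right)^{2} = \left(\left(-3 - 1^{-1}\right) + 84\right)^{2} = \left(\left(-3 - 1\right) + 84\right)^{2} = \left(-4 + 84\right)^{2} = 80^{2} = 6400$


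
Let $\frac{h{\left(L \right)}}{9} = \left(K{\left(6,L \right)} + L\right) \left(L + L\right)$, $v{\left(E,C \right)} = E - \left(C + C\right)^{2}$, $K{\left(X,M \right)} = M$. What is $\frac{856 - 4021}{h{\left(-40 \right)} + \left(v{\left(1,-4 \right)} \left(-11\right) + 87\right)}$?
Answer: $- \frac{211}{3892} \approx -0.054214$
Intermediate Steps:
$v{\left(E,C \right)} = E - 4 C^{2}$ ($v{\left(E,C \right)} = E - \left(2 C\right)^{2} = E - 4 C^{2}$)
$h{\left(L \right)} = 36 L^{2}$ ($h{\left(L \right)} = 9 \left(L + L\right) \left(L + L\right) = 9 \cdot 2 L 2 L = 9 \cdot 4 L^{2} = 36 L^{2}$)
$\frac{856 - 4021}{h{\left(-40 \right)} + \left(v{\left(1,-4 \right)} \left(-11\right) + 87\right)} = \frac{856 - 4021}{36 \left(-40\right)^{2} + \left(\left(1 - 4 \left(-4\right)^{2}\right) \left(-11\right) + 87\right)} = - \frac{3165}{36 \cdot 1600 + \left(\left(1 - 64\right) \left(-11\right) + 87\right)} = - \frac{3165}{57600 + \left(\left(1 - 64\right) \left(-11\right) + 87\right)} = - \frac{3165}{57600 + \left(\left(-63\right) \left(-11\right) + 87\right)} = - \frac{3165}{57600 + \left(693 + 87\right)} = - \frac{3165}{57600 + 780} = - \frac{3165}{58380} = \left(-3165\right) \frac{1}{58380} = - \frac{211}{3892}$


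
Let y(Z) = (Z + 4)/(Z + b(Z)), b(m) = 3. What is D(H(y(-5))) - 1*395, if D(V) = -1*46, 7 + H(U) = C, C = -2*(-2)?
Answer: -441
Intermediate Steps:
y(Z) = (4 + Z)/(3 + Z) (y(Z) = (Z + 4)/(Z + 3) = (4 + Z)/(3 + Z))
C = 4
H(U) = -3 (H(U) = -7 + 4 = -3)
D(V) = -46
D(H(y(-5))) - 1*395 = -46 - 1*395 = -46 - 395 = -441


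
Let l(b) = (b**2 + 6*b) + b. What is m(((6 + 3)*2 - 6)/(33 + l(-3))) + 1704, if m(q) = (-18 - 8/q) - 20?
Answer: 1652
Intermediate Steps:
l(b) = b**2 + 7*b
m(q) = -38 - 8/q
m(((6 + 3)*2 - 6)/(33 + l(-3))) + 1704 = (-38 - 8*(33 - 3*(7 - 3))/((6 + 3)*2 - 6)) + 1704 = (-38 - 8*(33 - 3*4)/(9*2 - 6)) + 1704 = (-38 - 8*(33 - 12)/(18 - 6)) + 1704 = (-38 - 8/(12/21)) + 1704 = (-38 - 8/(12*(1/21))) + 1704 = (-38 - 8/4/7) + 1704 = (-38 - 8*7/4) + 1704 = (-38 - 14) + 1704 = -52 + 1704 = 1652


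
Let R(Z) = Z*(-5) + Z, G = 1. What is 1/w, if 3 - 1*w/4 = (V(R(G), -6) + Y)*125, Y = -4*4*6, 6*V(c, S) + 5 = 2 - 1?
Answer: 3/145036 ≈ 2.0685e-5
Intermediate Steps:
R(Z) = -4*Z (R(Z) = -5*Z + Z = -4*Z)
V(c, S) = -2/3 (V(c, S) = -5/6 + (2 - 1)/6 = -5/6 + (1/6)*1 = -5/6 + 1/6 = -2/3)
Y = -96 (Y = -16*6 = -96)
w = 145036/3 (w = 12 - 4*(-2/3 - 96)*125 = 12 - (-1160)*125/3 = 12 - 4*(-36250/3) = 12 + 145000/3 = 145036/3 ≈ 48345.)
1/w = 1/(145036/3) = 3/145036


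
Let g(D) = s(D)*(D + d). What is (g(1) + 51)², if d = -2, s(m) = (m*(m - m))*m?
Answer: 2601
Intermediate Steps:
s(m) = 0 (s(m) = (m*0)*m = 0*m = 0)
g(D) = 0 (g(D) = 0*(D - 2) = 0*(-2 + D) = 0)
(g(1) + 51)² = (0 + 51)² = 51² = 2601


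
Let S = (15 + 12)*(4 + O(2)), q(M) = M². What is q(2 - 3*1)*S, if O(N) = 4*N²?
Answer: 540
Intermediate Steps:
S = 540 (S = (15 + 12)*(4 + 4*2²) = 27*(4 + 4*4) = 27*(4 + 16) = 27*20 = 540)
q(2 - 3*1)*S = (2 - 3*1)²*540 = (2 - 3)²*540 = (-1)²*540 = 1*540 = 540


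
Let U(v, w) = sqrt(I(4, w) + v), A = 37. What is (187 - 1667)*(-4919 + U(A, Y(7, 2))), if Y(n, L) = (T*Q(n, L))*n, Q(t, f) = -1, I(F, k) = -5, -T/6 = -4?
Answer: 7280120 - 5920*sqrt(2) ≈ 7.2717e+6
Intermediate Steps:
T = 24 (T = -6*(-4) = 24)
Y(n, L) = -24*n (Y(n, L) = (24*(-1))*n = -24*n)
U(v, w) = sqrt(-5 + v)
(187 - 1667)*(-4919 + U(A, Y(7, 2))) = (187 - 1667)*(-4919 + sqrt(-5 + 37)) = -1480*(-4919 + sqrt(32)) = -1480*(-4919 + 4*sqrt(2)) = 7280120 - 5920*sqrt(2)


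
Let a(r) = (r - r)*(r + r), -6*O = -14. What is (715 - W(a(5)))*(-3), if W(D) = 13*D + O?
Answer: -2138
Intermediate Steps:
O = 7/3 (O = -⅙*(-14) = 7/3 ≈ 2.3333)
a(r) = 0 (a(r) = 0*(2*r) = 0)
W(D) = 7/3 + 13*D (W(D) = 13*D + 7/3 = 7/3 + 13*D)
(715 - W(a(5)))*(-3) = (715 - (7/3 + 13*0))*(-3) = (715 - (7/3 + 0))*(-3) = (715 - 1*7/3)*(-3) = (715 - 7/3)*(-3) = (2138/3)*(-3) = -2138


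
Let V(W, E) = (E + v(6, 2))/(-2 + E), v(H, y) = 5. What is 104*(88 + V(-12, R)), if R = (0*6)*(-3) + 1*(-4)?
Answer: 27404/3 ≈ 9134.7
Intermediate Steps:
R = -4 (R = 0*(-3) - 4 = 0 - 4 = -4)
V(W, E) = (5 + E)/(-2 + E) (V(W, E) = (E + 5)/(-2 + E) = (5 + E)/(-2 + E))
104*(88 + V(-12, R)) = 104*(88 + (5 - 4)/(-2 - 4)) = 104*(88 + 1/(-6)) = 104*(88 - ⅙*1) = 104*(88 - ⅙) = 104*(527/6) = 27404/3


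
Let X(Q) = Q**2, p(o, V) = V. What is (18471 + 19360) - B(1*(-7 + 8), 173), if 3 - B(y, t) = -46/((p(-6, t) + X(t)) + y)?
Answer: 1138736238/30103 ≈ 37828.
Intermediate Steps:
B(y, t) = 3 + 46/(t + y + t**2) (B(y, t) = 3 - (-46)/((t + t**2) + y) = 3 - (-46)/(t + y + t**2) = 3 + 46/(t + y + t**2))
(18471 + 19360) - B(1*(-7 + 8), 173) = (18471 + 19360) - (46 + 3*173 + 3*(1*(-7 + 8)) + 3*173**2)/(173 + 1*(-7 + 8) + 173**2) = 37831 - (46 + 519 + 3*(1*1) + 3*29929)/(173 + 1*1 + 29929) = 37831 - (46 + 519 + 3*1 + 89787)/(173 + 1 + 29929) = 37831 - (46 + 519 + 3 + 89787)/30103 = 37831 - 90355/30103 = 1138736238/30103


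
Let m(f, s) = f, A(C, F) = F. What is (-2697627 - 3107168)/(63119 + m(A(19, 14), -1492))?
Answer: -5804795/63133 ≈ -91.946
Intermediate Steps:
(-2697627 - 3107168)/(63119 + m(A(19, 14), -1492)) = (-2697627 - 3107168)/(63119 + 14) = -5804795/63133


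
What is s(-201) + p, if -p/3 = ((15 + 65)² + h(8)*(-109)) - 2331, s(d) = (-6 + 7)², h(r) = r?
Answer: -9590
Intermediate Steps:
s(d) = 1 (s(d) = 1² = 1)
p = -9591 (p = -3*(((15 + 65)² + 8*(-109)) - 2331) = -3*((80² - 872) - 2331) = -3*((6400 - 872) - 2331) = -3*(5528 - 2331) = -3*3197 = -9591)
s(-201) + p = 1 - 9591 = -9590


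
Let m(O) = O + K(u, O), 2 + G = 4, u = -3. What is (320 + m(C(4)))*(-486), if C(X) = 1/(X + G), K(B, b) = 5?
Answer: -158031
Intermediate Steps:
G = 2 (G = -2 + 4 = 2)
C(X) = 1/(2 + X) (C(X) = 1/(X + 2) = 1/(2 + X))
m(O) = 5 + O (m(O) = O + 5 = 5 + O)
(320 + m(C(4)))*(-486) = (320 + (5 + 1/(2 + 4)))*(-486) = (320 + (5 + 1/6))*(-486) = (320 + (5 + ⅙))*(-486) = (320 + 31/6)*(-486) = (1951/6)*(-486) = -158031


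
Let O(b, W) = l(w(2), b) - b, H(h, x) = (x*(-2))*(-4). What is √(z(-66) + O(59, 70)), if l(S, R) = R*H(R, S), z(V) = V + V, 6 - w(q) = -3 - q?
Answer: √5001 ≈ 70.718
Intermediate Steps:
w(q) = 9 + q (w(q) = 6 - (-3 - q) = 6 + (3 + q) = 9 + q)
H(h, x) = 8*x (H(h, x) = -2*x*(-4) = 8*x)
z(V) = 2*V
l(S, R) = 8*R*S (l(S, R) = R*(8*S) = 8*R*S)
O(b, W) = 87*b (O(b, W) = 8*b*(9 + 2) - b = 8*b*11 - b = 88*b - b = 87*b)
√(z(-66) + O(59, 70)) = √(2*(-66) + 87*59) = √(-132 + 5133) = √5001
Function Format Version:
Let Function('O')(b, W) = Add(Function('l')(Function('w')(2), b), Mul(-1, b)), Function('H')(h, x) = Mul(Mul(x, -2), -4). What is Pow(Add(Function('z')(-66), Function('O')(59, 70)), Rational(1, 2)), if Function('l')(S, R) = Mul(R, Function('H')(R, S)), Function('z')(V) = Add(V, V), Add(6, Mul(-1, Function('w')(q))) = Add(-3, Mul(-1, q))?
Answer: Pow(5001, Rational(1, 2)) ≈ 70.718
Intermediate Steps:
Function('w')(q) = Add(9, q) (Function('w')(q) = Add(6, Mul(-1, Add(-3, Mul(-1, q)))) = Add(6, Add(3, q)) = Add(9, q))
Function('H')(h, x) = Mul(8, x) (Function('H')(h, x) = Mul(Mul(-2, x), -4) = Mul(8, x))
Function('z')(V) = Mul(2, V)
Function('l')(S, R) = Mul(8, R, S) (Function('l')(S, R) = Mul(R, Mul(8, S)) = Mul(8, R, S))
Function('O')(b, W) = Mul(87, b) (Function('O')(b, W) = Add(Mul(8, b, Add(9, 2)), Mul(-1, b)) = Add(Mul(8, b, 11), Mul(-1, b)) = Add(Mul(88, b), Mul(-1, b)) = Mul(87, b))
Pow(Add(Function('z')(-66), Function('O')(59, 70)), Rational(1, 2)) = Pow(Add(Mul(2, -66), Mul(87, 59)), Rational(1, 2)) = Pow(Add(-132, 5133), Rational(1, 2)) = Pow(5001, Rational(1, 2))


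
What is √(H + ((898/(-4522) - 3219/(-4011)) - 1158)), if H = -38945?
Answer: I*√152630771982467/61693 ≈ 200.26*I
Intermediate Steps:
√(H + ((898/(-4522) - 3219/(-4011)) - 1158)) = √(-38945 + ((898/(-4522) - 3219/(-4011)) - 1158)) = √(-38945 + ((898*(-1/4522) - 3219*(-1/4011)) - 1158)) = √(-38945 + ((-449/2261 + 1073/1337) - 1158)) = √(-38945 + (37260/61693 - 1158)) = √(-38945 - 71403234/61693) = √(-2474037119/61693) = I*√152630771982467/61693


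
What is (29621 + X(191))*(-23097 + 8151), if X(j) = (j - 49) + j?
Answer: -447692484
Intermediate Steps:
X(j) = -49 + 2*j (X(j) = (-49 + j) + j = -49 + 2*j)
(29621 + X(191))*(-23097 + 8151) = (29621 + (-49 + 2*191))*(-23097 + 8151) = (29621 + (-49 + 382))*(-14946) = (29621 + 333)*(-14946) = 29954*(-14946) = -447692484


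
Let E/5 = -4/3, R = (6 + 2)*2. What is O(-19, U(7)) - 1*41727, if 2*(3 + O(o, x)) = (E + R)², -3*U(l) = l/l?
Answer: -375178/9 ≈ -41686.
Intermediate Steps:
U(l) = -⅓ (U(l) = -l/(3*l) = -⅓*1 = -⅓)
R = 16 (R = 8*2 = 16)
E = -20/3 (E = 5*(-4/3) = -20/3 ≈ -6.6667)
O(o, x) = 365/9 (O(o, x) = -3 + (-20/3 + 16)²/2 = -3 + (28/3)²/2 = -3 + (½)*(784/9) = -3 + 392/9 = 365/9)
O(-19, U(7)) - 1*41727 = 365/9 - 1*41727 = 365/9 - 41727 = -375178/9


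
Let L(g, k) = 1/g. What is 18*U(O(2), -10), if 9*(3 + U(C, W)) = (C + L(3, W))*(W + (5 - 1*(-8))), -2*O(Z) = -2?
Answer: -46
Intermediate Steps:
O(Z) = 1 (O(Z) = -1/2*(-2) = 1)
U(C, W) = -3 + (13 + W)*(1/3 + C)/9 (U(C, W) = -3 + ((C + 1/3)*(W + (5 - 1*(-8))))/9 = -3 + ((C + 1/3)*(W + (5 + 8)))/9 = -3 + ((1/3 + C)*(W + 13))/9 = -3 + ((1/3 + C)*(13 + W))/9 = -3 + ((13 + W)*(1/3 + C))/9 = -3 + (13 + W)*(1/3 + C)/9)
18*U(O(2), -10) = 18*(-68/27 + (1/27)*(-10) + (13/9)*1 + (1/9)*1*(-10)) = 18*(-68/27 - 10/27 + 13/9 - 10/9) = 18*(-23/9) = -46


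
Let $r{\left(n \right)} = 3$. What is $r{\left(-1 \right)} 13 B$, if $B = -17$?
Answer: $-663$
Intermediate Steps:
$r{\left(-1 \right)} 13 B = 3 \cdot 13 \left(-17\right) = 39 \left(-17\right) = -663$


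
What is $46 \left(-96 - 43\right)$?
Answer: $-6394$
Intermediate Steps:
$46 \left(-96 - 43\right) = 46 \left(-139\right) = -6394$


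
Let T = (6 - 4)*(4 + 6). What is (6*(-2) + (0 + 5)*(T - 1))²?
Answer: 6889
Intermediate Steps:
T = 20 (T = 2*10 = 20)
(6*(-2) + (0 + 5)*(T - 1))² = (6*(-2) + (0 + 5)*(20 - 1))² = (-12 + 5*19)² = (-12 + 95)² = 83² = 6889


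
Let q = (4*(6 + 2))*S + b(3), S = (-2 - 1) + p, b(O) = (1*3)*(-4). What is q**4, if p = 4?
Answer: 160000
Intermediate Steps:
b(O) = -12 (b(O) = 3*(-4) = -12)
S = 1 (S = (-2 - 1) + 4 = -3 + 4 = 1)
q = 20 (q = (4*(6 + 2))*1 - 12 = (4*8)*1 - 12 = 32*1 - 12 = 32 - 12 = 20)
q**4 = 20**4 = 160000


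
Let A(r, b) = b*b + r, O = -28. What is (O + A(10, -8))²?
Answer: 2116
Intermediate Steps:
A(r, b) = r + b² (A(r, b) = b² + r = r + b²)
(O + A(10, -8))² = (-28 + (10 + (-8)²))² = (-28 + (10 + 64))² = (-28 + 74)² = 46² = 2116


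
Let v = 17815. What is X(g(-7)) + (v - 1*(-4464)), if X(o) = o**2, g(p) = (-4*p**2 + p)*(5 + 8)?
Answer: 6986600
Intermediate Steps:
g(p) = -52*p**2 + 13*p (g(p) = (p - 4*p**2)*13 = -52*p**2 + 13*p)
X(g(-7)) + (v - 1*(-4464)) = (13*(-7)*(1 - 4*(-7)))**2 + (17815 - 1*(-4464)) = (13*(-7)*(1 + 28))**2 + (17815 + 4464) = (13*(-7)*29)**2 + 22279 = (-2639)**2 + 22279 = 6964321 + 22279 = 6986600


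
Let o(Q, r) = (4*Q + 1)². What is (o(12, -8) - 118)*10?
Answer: 22830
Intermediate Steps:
o(Q, r) = (1 + 4*Q)²
(o(12, -8) - 118)*10 = ((1 + 4*12)² - 118)*10 = ((1 + 48)² - 118)*10 = (49² - 118)*10 = (2401 - 118)*10 = 2283*10 = 22830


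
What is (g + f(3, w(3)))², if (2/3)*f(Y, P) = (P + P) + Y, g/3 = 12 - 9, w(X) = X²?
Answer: 6561/4 ≈ 1640.3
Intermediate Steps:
g = 9 (g = 3*(12 - 9) = 3*3 = 9)
f(Y, P) = 3*P + 3*Y/2 (f(Y, P) = 3*((P + P) + Y)/2 = 3*(2*P + Y)/2 = 3*(Y + 2*P)/2 = 3*P + 3*Y/2)
(g + f(3, w(3)))² = (9 + (3*3² + (3/2)*3))² = (9 + (3*9 + 9/2))² = (9 + (27 + 9/2))² = (9 + 63/2)² = (81/2)² = 6561/4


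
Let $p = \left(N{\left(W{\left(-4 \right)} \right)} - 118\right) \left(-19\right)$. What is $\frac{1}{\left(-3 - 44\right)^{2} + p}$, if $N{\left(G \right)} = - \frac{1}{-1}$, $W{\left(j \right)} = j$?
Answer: $\frac{1}{4432} \approx 0.00022563$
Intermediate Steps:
$N{\left(G \right)} = 1$ ($N{\left(G \right)} = \left(-1\right) \left(-1\right) = 1$)
$p = 2223$ ($p = \left(1 - 118\right) \left(-19\right) = \left(-117\right) \left(-19\right) = 2223$)
$\frac{1}{\left(-3 - 44\right)^{2} + p} = \frac{1}{\left(-3 - 44\right)^{2} + 2223} = \frac{1}{\left(-47\right)^{2} + 2223} = \frac{1}{2209 + 2223} = \frac{1}{4432}$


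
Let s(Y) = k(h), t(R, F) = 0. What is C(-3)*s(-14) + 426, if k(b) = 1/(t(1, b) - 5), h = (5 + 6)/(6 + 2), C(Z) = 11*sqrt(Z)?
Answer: 426 - 11*I*sqrt(3)/5 ≈ 426.0 - 3.8105*I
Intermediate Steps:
h = 11/8 ≈ 1.3750
k(b) = -1/5 (k(b) = 1/(0 - 5) = 1/(-5) = -1/5)
s(Y) = -1/5
C(-3)*s(-14) + 426 = (11*sqrt(-3))*(-1/5) + 426 = (11*(I*sqrt(3)))*(-1/5) + 426 = (11*I*sqrt(3))*(-1/5) + 426 = -11*I*sqrt(3)/5 + 426 = 426 - 11*I*sqrt(3)/5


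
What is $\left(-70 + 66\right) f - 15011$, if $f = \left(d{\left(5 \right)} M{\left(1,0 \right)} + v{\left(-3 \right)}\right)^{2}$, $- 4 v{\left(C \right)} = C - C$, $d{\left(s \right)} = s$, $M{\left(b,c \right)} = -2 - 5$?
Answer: $-19911$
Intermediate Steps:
$M{\left(b,c \right)} = -7$
$v{\left(C \right)} = 0$ ($v{\left(C \right)} = - \frac{C - C}{4} = \left(- \frac{1}{4}\right) 0 = 0$)
$f = 1225$ ($f = \left(5 \left(-7\right) + 0\right)^{2} = \left(-35 + 0\right)^{2} = \left(-35\right)^{2} = 1225$)
$\left(-70 + 66\right) f - 15011 = \left(-70 + 66\right) 1225 - 15011 = \left(-4\right) 1225 - 15011 = -4900 - 15011 = -19911$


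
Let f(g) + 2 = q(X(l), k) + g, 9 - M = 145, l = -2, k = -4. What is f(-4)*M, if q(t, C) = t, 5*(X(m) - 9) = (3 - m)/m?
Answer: -340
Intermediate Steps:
M = -136 (M = 9 - 1*145 = 9 - 145 = -136)
X(m) = 9 + (3 - m)/(5*m) (X(m) = 9 + ((3 - m)/m)/5 = 9 + (3 - m)/(5*m))
f(g) = 13/2 + g (f(g) = -2 + ((⅕)*(3 + 44*(-2))/(-2) + g) = -2 + ((⅕)*(-½)*(3 - 88) + g) = -2 + ((⅕)*(-½)*(-85) + g) = -2 + (17/2 + g) = 13/2 + g)
f(-4)*M = (13/2 - 4)*(-136) = (5/2)*(-136) = -340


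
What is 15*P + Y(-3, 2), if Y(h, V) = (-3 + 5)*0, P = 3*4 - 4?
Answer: 120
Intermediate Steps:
P = 8 (P = 12 - 4 = 8)
Y(h, V) = 0 (Y(h, V) = 2*0 = 0)
15*P + Y(-3, 2) = 15*8 + 0 = 120 + 0 = 120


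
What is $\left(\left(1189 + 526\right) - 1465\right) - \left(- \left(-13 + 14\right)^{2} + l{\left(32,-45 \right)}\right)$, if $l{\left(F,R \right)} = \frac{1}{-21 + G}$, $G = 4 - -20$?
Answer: $\frac{752}{3} \approx 250.67$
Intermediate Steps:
$G = 24$ ($G = 4 + 20 = 24$)
$l{\left(F,R \right)} = \frac{1}{3}$ ($l{\left(F,R \right)} = \frac{1}{-21 + 24} = \frac{1}{3}$)
$\left(\left(1189 + 526\right) - 1465\right) - \left(- \left(-13 + 14\right)^{2} + l{\left(32,-45 \right)}\right) = \left(\left(1189 + 526\right) - 1465\right) + \left(\left(-13 + 14\right)^{2} - \frac{1}{3}\right) = \left(1715 - 1465\right) - \left(\frac{1}{3} - 1^{2}\right) = 250 + \left(1 - \frac{1}{3}\right) = 250 + \frac{2}{3} = \frac{752}{3}$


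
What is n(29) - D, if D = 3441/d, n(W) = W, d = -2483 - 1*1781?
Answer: 127097/4264 ≈ 29.807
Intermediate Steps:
d = -4264 (d = -2483 - 1781 = -4264)
D = -3441/4264 (D = 3441/(-4264) = 3441*(-1/4264) = -3441/4264 ≈ -0.80699)
n(29) - D = 29 - 1*(-3441/4264) = 29 + 3441/4264 = 127097/4264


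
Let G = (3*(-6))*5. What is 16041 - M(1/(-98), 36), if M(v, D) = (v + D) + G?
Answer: 1577311/98 ≈ 16095.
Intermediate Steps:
G = -90 (G = -18*5 = -90)
M(v, D) = -90 + D + v (M(v, D) = (v + D) - 90 = (D + v) - 90 = -90 + D + v)
16041 - M(1/(-98), 36) = 16041 - (-90 + 36 + 1/(-98)) = 16041 - (-90 + 36 - 1/98) = 16041 - 1*(-5293/98) = 16041 + 5293/98 = 1577311/98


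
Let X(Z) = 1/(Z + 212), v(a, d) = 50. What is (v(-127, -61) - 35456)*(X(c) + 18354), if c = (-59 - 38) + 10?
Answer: -81230250906/125 ≈ -6.4984e+8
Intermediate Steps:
c = -87 (c = -97 + 10 = -87)
X(Z) = 1/(212 + Z)
(v(-127, -61) - 35456)*(X(c) + 18354) = (50 - 35456)*(1/(212 - 87) + 18354) = -35406*(1/125 + 18354) = -35406*2294251/125 = -81230250906/125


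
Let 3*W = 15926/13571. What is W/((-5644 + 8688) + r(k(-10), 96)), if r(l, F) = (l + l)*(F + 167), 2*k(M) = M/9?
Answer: 23889/168049693 ≈ 0.00014215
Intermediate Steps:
k(M) = M/18 (k(M) = (M/9)/2 = M/18)
r(l, F) = 2*l*(167 + F) (r(l, F) = (2*l)*(167 + F) = 2*l*(167 + F))
W = 15926/40713 (W = (15926/13571)/3 = (15926*(1/13571))/3 = (⅓)*(15926/13571) = 15926/40713 ≈ 0.39118)
W/((-5644 + 8688) + r(k(-10), 96)) = 15926/(40713*((-5644 + 8688) + 2*((1/18)*(-10))*(167 + 96))) = 15926/(40713*(3044 + 2*(-5/9)*263)) = 15926/(40713*(3044 - 2630/9)) = 15926/(40713*(24766/9)) = (15926/40713)*(9/24766) = 23889/168049693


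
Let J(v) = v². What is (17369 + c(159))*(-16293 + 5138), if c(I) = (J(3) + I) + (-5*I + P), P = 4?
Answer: -186801630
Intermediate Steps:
c(I) = 13 - 4*I (c(I) = (3² + I) + (-5*I + 4) = (9 + I) + (4 - 5*I) = 13 - 4*I)
(17369 + c(159))*(-16293 + 5138) = (17369 + (13 - 4*159))*(-16293 + 5138) = (17369 + (13 - 636))*(-11155) = (17369 - 623)*(-11155) = 16746*(-11155) = -186801630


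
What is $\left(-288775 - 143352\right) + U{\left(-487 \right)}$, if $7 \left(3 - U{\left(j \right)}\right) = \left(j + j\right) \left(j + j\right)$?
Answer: $- \frac{3973544}{7} \approx -5.6765 \cdot 10^{5}$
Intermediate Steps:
$U{\left(j \right)} = 3 - \frac{4 j^{2}}{7}$ ($U{\left(j \right)} = 3 - \frac{\left(j + j\right) \left(j + j\right)}{7} = 3 - \frac{2 j 2 j}{7} = 3 - \frac{4 j^{2}}{7}$)
$\left(-288775 - 143352\right) + U{\left(-487 \right)} = \left(-288775 - 143352\right) + \left(3 - \frac{4 \left(-487\right)^{2}}{7}\right) = -432127 + \left(3 - \frac{948676}{7}\right) = -432127 - \frac{948655}{7} = - \frac{3973544}{7}$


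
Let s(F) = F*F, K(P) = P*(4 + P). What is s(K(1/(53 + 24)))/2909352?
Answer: 31827/34090856713144 ≈ 9.3359e-10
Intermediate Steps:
s(F) = F**2
s(K(1/(53 + 24)))/2909352 = ((4 + 1/(53 + 24))/(53 + 24))**2/2909352 = ((4 + 1/77)/77)**2*(1/2909352) = ((1/77)*(309/77))**2*(1/2909352) = (309/5929)**2*(1/2909352) = (95481/35153041)*(1/2909352) = 31827/34090856713144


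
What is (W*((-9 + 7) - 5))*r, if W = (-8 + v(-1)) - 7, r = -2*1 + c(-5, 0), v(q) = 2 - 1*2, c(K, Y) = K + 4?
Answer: -315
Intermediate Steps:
c(K, Y) = 4 + K
v(q) = 0 (v(q) = 2 - 2 = 0)
r = -3 (r = -2*1 + (4 - 5) = -2 - 1 = -3)
W = -15 (W = (-8 + 0) - 7 = -8 - 7 = -15)
(W*((-9 + 7) - 5))*r = -15*((-9 + 7) - 5)*(-3) = -15*(-2 - 5)*(-3) = -15*(-7)*(-3) = 105*(-3) = -315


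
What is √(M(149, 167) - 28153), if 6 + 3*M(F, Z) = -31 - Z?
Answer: I*√28221 ≈ 167.99*I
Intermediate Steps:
M(F, Z) = -37/3 - Z/3 (M(F, Z) = -2 + (-31 - Z)/3 = -2 + (-31/3 - Z/3) = -37/3 - Z/3)
√(M(149, 167) - 28153) = √((-37/3 - ⅓*167) - 28153) = √((-37/3 - 167/3) - 28153) = √(-68 - 28153) = √(-28221) = I*√28221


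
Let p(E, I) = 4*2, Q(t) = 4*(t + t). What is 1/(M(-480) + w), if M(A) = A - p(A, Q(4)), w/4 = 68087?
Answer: 1/271860 ≈ 3.6784e-6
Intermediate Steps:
w = 272348 (w = 4*68087 = 272348)
Q(t) = 8*t (Q(t) = 4*(2*t) = 8*t)
p(E, I) = 8
M(A) = -8 + A (M(A) = A - 1*8 = A - 8 = -8 + A)
1/(M(-480) + w) = 1/((-8 - 480) + 272348) = 1/(-488 + 272348) = 1/271860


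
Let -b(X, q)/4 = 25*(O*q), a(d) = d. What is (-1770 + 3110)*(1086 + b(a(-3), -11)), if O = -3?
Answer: -2966760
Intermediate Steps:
b(X, q) = 300*q (b(X, q) = -100*(-3*q) = -(-300)*q = 300*q)
(-1770 + 3110)*(1086 + b(a(-3), -11)) = (-1770 + 3110)*(1086 + 300*(-11)) = 1340*(1086 - 3300) = 1340*(-2214) = -2966760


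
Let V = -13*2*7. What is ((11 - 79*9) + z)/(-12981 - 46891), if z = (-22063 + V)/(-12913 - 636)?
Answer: 9462055/811205728 ≈ 0.011664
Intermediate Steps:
V = -182 (V = -26*7 = -182)
z = 22245/13549 (z = (-22063 - 182)/(-12913 - 636) = -22245/(-13549) = -22245*(-1/13549) = 22245/13549 ≈ 1.6418)
((11 - 79*9) + z)/(-12981 - 46891) = ((11 - 79*9) + 22245/13549)/(-12981 - 46891) = ((11 - 711) + 22245/13549)/(-59872) = (-700 + 22245/13549)*(-1/59872) = -9462055/13549*(-1/59872) = 9462055/811205728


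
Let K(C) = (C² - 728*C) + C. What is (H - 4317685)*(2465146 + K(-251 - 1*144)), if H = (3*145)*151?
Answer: -12366244672000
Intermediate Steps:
K(C) = C² - 727*C
H = 65685 (H = 435*151 = 65685)
(H - 4317685)*(2465146 + K(-251 - 1*144)) = (65685 - 4317685)*(2465146 + (-251 - 1*144)*(-727 + (-251 - 1*144))) = -4252000*(2465146 + (-251 - 144)*(-727 + (-251 - 144))) = -4252000*(2465146 - 395*(-727 - 395)) = -4252000*(2465146 - 395*(-1122)) = -4252000*(2465146 + 443190) = -4252000*2908336 = -12366244672000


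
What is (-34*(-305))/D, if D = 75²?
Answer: 2074/1125 ≈ 1.8436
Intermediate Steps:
D = 5625
(-34*(-305))/D = -34*(-305)/5625 = 10370*(1/5625) = 2074/1125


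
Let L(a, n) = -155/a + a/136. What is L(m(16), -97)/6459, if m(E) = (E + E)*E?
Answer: 30133/56219136 ≈ 0.00053599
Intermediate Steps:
m(E) = 2*E² (m(E) = (2*E)*E = 2*E²)
L(a, n) = -155/a + a/136 (L(a, n) = -155/a + a*(1/136) = -155/a + a/136)
L(m(16), -97)/6459 = (-155/(2*16²) + (2*16²)/136)/6459 = (-155/(2*256) + (2*256)/136)*(1/6459) = (-155/512 + (1/136)*512)*(1/6459) = (-155*1/512 + 64/17)*(1/6459) = (-155/512 + 64/17)*(1/6459) = (30133/8704)*(1/6459) = 30133/56219136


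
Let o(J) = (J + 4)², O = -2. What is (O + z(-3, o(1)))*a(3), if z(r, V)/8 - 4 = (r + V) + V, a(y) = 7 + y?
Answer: 4060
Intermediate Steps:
o(J) = (4 + J)²
z(r, V) = 32 + 8*r + 16*V (z(r, V) = 32 + 8*((r + V) + V) = 32 + 8*((V + r) + V) = 32 + 8*(r + 2*V) = 32 + (8*r + 16*V) = 32 + 8*r + 16*V)
(O + z(-3, o(1)))*a(3) = (-2 + (32 + 8*(-3) + 16*(4 + 1)²))*(7 + 3) = (-2 + (32 - 24 + 16*5²))*10 = (-2 + (32 - 24 + 16*25))*10 = (-2 + (32 - 24 + 400))*10 = (-2 + 408)*10 = 406*10 = 4060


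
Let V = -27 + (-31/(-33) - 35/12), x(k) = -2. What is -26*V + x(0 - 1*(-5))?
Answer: 16531/22 ≈ 751.41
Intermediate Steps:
V = -1275/44 (V = -27 + (-31*(-1/33) - 35*1/12) = -27 + (31/33 - 35/12) = -27 - 87/44 = -1275/44 ≈ -28.977)
-26*V + x(0 - 1*(-5)) = -26*(-1275/44) - 2 = 16575/22 - 2 = 16531/22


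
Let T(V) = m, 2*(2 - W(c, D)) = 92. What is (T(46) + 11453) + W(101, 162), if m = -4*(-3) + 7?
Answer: 11428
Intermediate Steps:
W(c, D) = -44 (W(c, D) = 2 - ½*92 = 2 - 46 = -44)
m = 19 (m = 12 + 7 = 19)
T(V) = 19
(T(46) + 11453) + W(101, 162) = (19 + 11453) - 44 = 11472 - 44 = 11428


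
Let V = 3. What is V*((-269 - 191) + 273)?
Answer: -561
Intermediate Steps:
V*((-269 - 191) + 273) = 3*((-269 - 191) + 273) = 3*(-460 + 273) = 3*(-187) = -561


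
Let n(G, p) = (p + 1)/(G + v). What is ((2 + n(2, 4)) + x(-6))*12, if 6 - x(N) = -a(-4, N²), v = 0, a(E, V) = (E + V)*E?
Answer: -1410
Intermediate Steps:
a(E, V) = E*(E + V)
n(G, p) = (1 + p)/G (n(G, p) = (p + 1)/(G + 0) = (1 + p)/G)
x(N) = 22 - 4*N² (x(N) = 6 - (-1)*(-4*(-4 + N²)) = 6 - (-1)*(16 - 4*N²) = 6 - (-16 + 4*N²) = 6 + (16 - 4*N²) = 22 - 4*N²)
((2 + n(2, 4)) + x(-6))*12 = ((2 + (1 + 4)/2) + (22 - 4*(-6)²))*12 = ((2 + (½)*5) + (22 - 4*36))*12 = ((2 + 5/2) + (22 - 144))*12 = (9/2 - 122)*12 = -235/2*12 = -1410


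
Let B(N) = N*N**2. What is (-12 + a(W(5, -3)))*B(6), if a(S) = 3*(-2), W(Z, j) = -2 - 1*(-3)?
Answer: -3888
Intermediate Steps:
W(Z, j) = 1 (W(Z, j) = -2 + 3 = 1)
a(S) = -6
B(N) = N**3
(-12 + a(W(5, -3)))*B(6) = (-12 - 6)*6**3 = -18*216 = -3888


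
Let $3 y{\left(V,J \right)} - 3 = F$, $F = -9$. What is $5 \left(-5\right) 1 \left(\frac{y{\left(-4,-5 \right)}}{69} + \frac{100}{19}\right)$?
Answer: $- \frac{171550}{1311} \approx -130.85$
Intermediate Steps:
$y{\left(V,J \right)} = -2$ ($y{\left(V,J \right)} = 1 + \frac{1}{3} \left(-9\right) = 1 - 3 = -2$)
$5 \left(-5\right) 1 \left(\frac{y{\left(-4,-5 \right)}}{69} + \frac{100}{19}\right) = 5 \left(-5\right) 1 \left(- \frac{2}{69} + \frac{100}{19}\right) = \left(-25\right) 1 \left(\left(-2\right) \frac{1}{69} + 100 \cdot \frac{1}{19}\right) = - 25 \left(- \frac{2}{69} + \frac{100}{19}\right) = \left(-25\right) \frac{6862}{1311} = - \frac{171550}{1311}$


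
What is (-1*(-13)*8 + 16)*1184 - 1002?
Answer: 141078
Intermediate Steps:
(-1*(-13)*8 + 16)*1184 - 1002 = (13*8 + 16)*1184 - 1002 = (104 + 16)*1184 - 1002 = 120*1184 - 1002 = 142080 - 1002 = 141078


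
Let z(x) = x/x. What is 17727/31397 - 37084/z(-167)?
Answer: -1164308621/31397 ≈ -37083.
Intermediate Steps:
z(x) = 1
17727/31397 - 37084/z(-167) = 17727/31397 - 37084/1 = 17727*(1/31397) - 37084*1 = 17727/31397 - 37084 = -1164308621/31397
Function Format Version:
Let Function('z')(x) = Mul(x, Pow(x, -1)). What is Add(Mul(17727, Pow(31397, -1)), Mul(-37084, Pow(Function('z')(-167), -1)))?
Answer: Rational(-1164308621, 31397) ≈ -37083.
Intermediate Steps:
Function('z')(x) = 1
Add(Mul(17727, Pow(31397, -1)), Mul(-37084, Pow(Function('z')(-167), -1))) = Add(Mul(17727, Pow(31397, -1)), Mul(-37084, Pow(1, -1))) = Add(Mul(17727, Rational(1, 31397)), Mul(-37084, 1)) = Add(Rational(17727, 31397), -37084) = Rational(-1164308621, 31397)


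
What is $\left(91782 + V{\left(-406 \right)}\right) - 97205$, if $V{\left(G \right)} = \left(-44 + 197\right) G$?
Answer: $-67541$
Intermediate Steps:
$V{\left(G \right)} = 153 G$
$\left(91782 + V{\left(-406 \right)}\right) - 97205 = \left(91782 + 153 \left(-406\right)\right) - 97205 = \left(91782 - 62118\right) - 97205 = 29664 - 97205 = -67541$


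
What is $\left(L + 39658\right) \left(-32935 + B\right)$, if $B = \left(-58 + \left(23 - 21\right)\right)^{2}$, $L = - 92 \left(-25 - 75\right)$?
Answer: $-1455919542$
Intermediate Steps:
$L = 9200$ ($L = \left(-92\right) \left(-100\right) = 9200$)
$B = 3136$ ($B = \left(-58 + \left(23 - 21\right)\right)^{2} = \left(-58 + 2\right)^{2} = \left(-56\right)^{2} = 3136$)
$\left(L + 39658\right) \left(-32935 + B\right) = \left(9200 + 39658\right) \left(-32935 + 3136\right) = 48858 \left(-29799\right) = -1455919542$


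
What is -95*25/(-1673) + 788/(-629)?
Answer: 175551/1052317 ≈ 0.16682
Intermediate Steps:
-95*25/(-1673) + 788/(-629) = -2375*(-1/1673) + 788*(-1/629) = 2375/1673 - 788/629 = 175551/1052317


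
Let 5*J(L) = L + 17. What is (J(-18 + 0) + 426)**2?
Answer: 4532641/25 ≈ 1.8131e+5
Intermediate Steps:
J(L) = 17/5 + L/5 (J(L) = (L + 17)/5 = (17 + L)/5 = 17/5 + L/5)
(J(-18 + 0) + 426)**2 = ((17/5 + (-18 + 0)/5) + 426)**2 = ((17/5 + (1/5)*(-18)) + 426)**2 = ((17/5 - 18/5) + 426)**2 = (-1/5 + 426)**2 = (2129/5)**2 = 4532641/25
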